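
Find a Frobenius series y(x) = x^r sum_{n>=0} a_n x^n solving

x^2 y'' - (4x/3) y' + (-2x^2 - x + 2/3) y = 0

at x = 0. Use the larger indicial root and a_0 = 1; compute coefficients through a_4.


Write in Frobenius form y'' + (p(x)/x) y' + (q(x)/x^2) y = 0:
  p(x) = -4/3,  q(x) = -2x^2 - x + 2/3.
Indicial equation: r(r-1) + (-4/3) r + (2/3) = 0 -> roots r_1 = 2, r_2 = 1/3.
Take r = r_1 = 2. Let y(x) = x^r sum_{n>=0} a_n x^n with a_0 = 1.
Substitute y = x^r sum a_n x^n and match x^{r+n}. The recurrence is
  D(n) a_n - 1 a_{n-1} - 2 a_{n-2} = 0,  where D(n) = (r+n)(r+n-1) + (-4/3)(r+n) + (2/3).
  a_n = [1 a_{n-1} + 2 a_{n-2}] / D(n).
Since the indicial polynomial factors as (r - r_1)(r - r_2), D(n) = (r_1 + n - r_1)(r_1 + n - r_2) = n(n + 5/3).
Evaluating step by step (a_0 = 1):
  n = 1: D(1) = 1(1 + 5/3) = 8/3; numerator = 1(1) = 1; a_1 = (1)/(8/3) = 3/8
  n = 2: D(2) = 2(2 + 5/3) = 22/3; numerator = 1(3/8) + 2(1) = 19/8; a_2 = (19/8)/(22/3) = 57/176
  n = 3: D(3) = 3(3 + 5/3) = 14; numerator = 1(57/176) + 2(3/8) = 189/176; a_3 = (189/176)/(14) = 27/352
  n = 4: D(4) = 4(4 + 5/3) = 68/3; numerator = 1(27/352) + 2(57/176) = 255/352; a_4 = (255/352)/(68/3) = 45/1408

r = 2; a_0 = 1; a_1 = 3/8; a_2 = 57/176; a_3 = 27/352; a_4 = 45/1408


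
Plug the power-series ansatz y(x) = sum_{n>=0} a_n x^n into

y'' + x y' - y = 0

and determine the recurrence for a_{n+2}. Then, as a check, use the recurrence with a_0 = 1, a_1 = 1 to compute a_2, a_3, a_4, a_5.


Substitute y = sum_n a_n x^n.
y''(x) has coefficient (n+2)(n+1) a_{n+2} at x^n;
x y'(x) has coefficient n a_n at x^n (shift);
-y(x) has coefficient -1 a_n at x^n.
Matching x^n: (n+2)(n+1) a_{n+2} + (n - 1) a_n = 0.
Thus a_{n+2} = (-n + 1) / ((n+1)(n+2)) * a_n.

Check with a_0 = 1, a_1 = 1 (apply the recurrence for n = 0, 1, 2, 3): a_0 = 1, a_1 = 1, a_2 = 1/2, a_3 = 0, a_4 = -1/24, a_5 = 0.

a_(n+2) = (-n + 1) / ((n+1)(n+2)) * a_n; check: a_0 = 1, a_1 = 1, a_2 = 1/2, a_3 = 0, a_4 = -1/24, a_5 = 0


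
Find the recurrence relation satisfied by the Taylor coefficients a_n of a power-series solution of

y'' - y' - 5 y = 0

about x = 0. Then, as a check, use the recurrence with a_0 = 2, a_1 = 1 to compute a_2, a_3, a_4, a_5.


Substitute y = sum_n a_n x^n.
y''(x) has coefficient (n+2)(n+1) a_{n+2} at x^n;
-y'(x) has coefficient -(n+1) a_{n+1} at x^n;
-5 y(x) has coefficient -5 a_n at x^n.
Matching x^n: (n+2)(n+1) a_{n+2} - (n+1) a_{n+1} - 5 a_n = 0.
Thus a_{n+2} = [(n+1) a_{n+1} + 5 a_n] / ((n+1)(n+2)).

Check with a_0 = 2, a_1 = 1 (apply the recurrence for n = 0, 1, 2, 3): a_0 = 2, a_1 = 1, a_2 = 11/2, a_3 = 8/3, a_4 = 71/24, a_5 = 151/120.

a_(n+2) = [(n+1) a_(n+1) + 5 a_n] / ((n+1)(n+2)); check: a_0 = 2, a_1 = 1, a_2 = 11/2, a_3 = 8/3, a_4 = 71/24, a_5 = 151/120


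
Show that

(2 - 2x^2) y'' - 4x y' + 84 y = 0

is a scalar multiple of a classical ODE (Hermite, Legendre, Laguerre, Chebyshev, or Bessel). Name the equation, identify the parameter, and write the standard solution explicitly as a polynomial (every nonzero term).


All three coefficients share the factor 2; dividing through by 2 gives  (1 - x^2) y'' - 2x y' + 42 y = 0.
This matches the Legendre equation (1 - x^2) y'' - 2x y' + n(n+1) y = 0 (note the -2x y' term) with n(n+1) = 42, so n = 6; the polynomial solution is P_6(x).
With y = sum_k a_k x^k, matching x^k gives (k+2)(k+1) a_{k+2} = [k(k+1) - n(n+1)] a_k = (k - 6)(k + 7) a_k. The right side vanishes at k = 6, so the series with the parity of 6 terminates at degree 6.
Standard normalization (P_n(1) = 1): leading coefficient (2n)!/(2^n (n!)^2) = 479001600/(64*518400) = 231/16, so a_6 = 231/16. Work downward with a_k = (k+1)(k+2) a_{k+2} / ((k - 6)(k + 7)):
  a_4 = (5)(6)(231/16) / ((4 - 6)(4 + 7)) = (3465/8)/(-22) = -315/16
  a_2 = (3)(4)(-315/16) / ((2 - 6)(2 + 7)) = (-945/4)/(-36) = 105/16
  a_0 = (1)(2)(105/16) / ((0 - 6)(0 + 7)) = (105/8)/(-42) = -5/16
Hence P_6(x) = 231 x^6/16 - 315 x^4/16 + 105 x^2/16 - 5/16.

P_6(x); series = 231 x^6/16 - 315 x^4/16 + 105 x^2/16 - 5/16


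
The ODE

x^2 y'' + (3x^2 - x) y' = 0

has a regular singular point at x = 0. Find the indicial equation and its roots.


Divide by x^2 to reach normal form y'' + P_1(x) y' + P_2(x) y = 0 with P_1(x) = 3 - 1/x and P_2(x) = 0.
x = 0 is a singular point because the y'-coefficient 3 - 1/x has a pole at x = 0.
It is a regular singular point because x P_1(x) = p(x) = 3x - 1 and x^2 P_2(x) = q(x) = 0 are polynomials, hence analytic at x = 0.
p(0) = -1,  q(0) = 0.
Indicial equation: r(r-1) + p(0) r + q(0) = 0, i.e. r^2 + (p(0) - 1) r + q(0) = 0, i.e. r^2 - 2 r = 0.
Discriminant: (-2)^2 - 4(0) = 4, so r = (2 ± 2)/2.
Solving: r_1 = 2, r_2 = 0.

indicial: r^2 - 2 r = 0; roots r_1 = 2, r_2 = 0


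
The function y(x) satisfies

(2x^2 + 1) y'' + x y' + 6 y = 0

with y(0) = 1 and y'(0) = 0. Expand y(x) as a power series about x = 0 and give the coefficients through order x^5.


Ansatz: y(x) = sum_{n>=0} a_n x^n, so y'(x) = sum_{n>=1} n a_n x^(n-1) and y''(x) = sum_{n>=2} n(n-1) a_n x^(n-2).
Substitute into P(x) y'' + Q(x) y' + R(x) y = 0 with P(x) = 2x^2 + 1, Q(x) = x, R(x) = 6, and match powers of x.
Initial conditions: a_0 = 1, a_1 = 0.
Setting the coefficient of each power of x to zero and solving order by order (substituting the coefficients already found):
  x^0: 2 a_2 + 6 a_0 = 0  ->  2 a_2 = -6 a_0 = -6  ->  a_2 = -3
  x^1: 6 a_3 + 7 a_1 = 0  ->  6 a_3 = -7 a_1 = 0  ->  a_3 = 0
  x^2: 12 a_4 + 12 a_2 = 0  ->  12 a_4 = -12 a_2 = 36  ->  a_4 = 3
  x^3: 20 a_5 + 21 a_3 = 0  ->  20 a_5 = -21 a_3 = 0  ->  a_5 = 0
Truncated series: y(x) = 1 - 3 x^2 + 3 x^4 + O(x^6).

a_0 = 1; a_1 = 0; a_2 = -3; a_3 = 0; a_4 = 3; a_5 = 0


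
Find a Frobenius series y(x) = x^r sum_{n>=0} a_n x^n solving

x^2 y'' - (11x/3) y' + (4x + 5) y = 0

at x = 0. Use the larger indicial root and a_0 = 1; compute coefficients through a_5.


Write in Frobenius form y'' + (p(x)/x) y' + (q(x)/x^2) y = 0:
  p(x) = -11/3,  q(x) = 4x + 5.
Indicial equation: r(r-1) + (-11/3) r + (5) = 0 -> roots r_1 = 3, r_2 = 5/3.
Take r = r_1 = 3. Let y(x) = x^r sum_{n>=0} a_n x^n with a_0 = 1.
Substitute y = x^r sum a_n x^n and match x^{r+n}. The recurrence is
  D(n) a_n + 4 a_{n-1} = 0,  where D(n) = (r+n)(r+n-1) + (-11/3)(r+n) + (5).
  a_n = -4 / D(n) * a_{n-1}.
Since the indicial polynomial factors as (r - r_1)(r - r_2), D(n) = (r_1 + n - r_1)(r_1 + n - r_2) = n(n + 4/3).
Evaluating step by step (a_0 = 1):
  n = 1: D(1) = 1(1 + 4/3) = 7/3; numerator = -4(1) = -4; a_1 = (-4)/(7/3) = -12/7
  n = 2: D(2) = 2(2 + 4/3) = 20/3; numerator = -4(-12/7) = 48/7; a_2 = (48/7)/(20/3) = 36/35
  n = 3: D(3) = 3(3 + 4/3) = 13; numerator = -4(36/35) = -144/35; a_3 = (-144/35)/(13) = -144/455
  n = 4: D(4) = 4(4 + 4/3) = 64/3; numerator = -4(-144/455) = 576/455; a_4 = (576/455)/(64/3) = 27/455
  n = 5: D(5) = 5(5 + 4/3) = 95/3; numerator = -4(27/455) = -108/455; a_5 = (-108/455)/(95/3) = -324/43225

r = 3; a_0 = 1; a_1 = -12/7; a_2 = 36/35; a_3 = -144/455; a_4 = 27/455; a_5 = -324/43225


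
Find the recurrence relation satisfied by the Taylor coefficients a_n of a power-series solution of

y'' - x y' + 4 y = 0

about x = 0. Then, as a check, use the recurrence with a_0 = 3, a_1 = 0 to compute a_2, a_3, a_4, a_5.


Substitute y = sum_n a_n x^n.
y''(x) has coefficient (n+2)(n+1) a_{n+2} at x^n;
-x y'(x) has coefficient -n a_n at x^n (shift);
4 y(x) has coefficient 4 a_n at x^n.
Matching x^n: (n+2)(n+1) a_{n+2} + (-n + 4) a_n = 0.
Thus a_{n+2} = (n - 4) / ((n+1)(n+2)) * a_n.

Check with a_0 = 3, a_1 = 0 (apply the recurrence for n = 0, 1, 2, 3): a_0 = 3, a_1 = 0, a_2 = -6, a_3 = 0, a_4 = 1, a_5 = 0.

a_(n+2) = (n - 4) / ((n+1)(n+2)) * a_n; check: a_0 = 3, a_1 = 0, a_2 = -6, a_3 = 0, a_4 = 1, a_5 = 0


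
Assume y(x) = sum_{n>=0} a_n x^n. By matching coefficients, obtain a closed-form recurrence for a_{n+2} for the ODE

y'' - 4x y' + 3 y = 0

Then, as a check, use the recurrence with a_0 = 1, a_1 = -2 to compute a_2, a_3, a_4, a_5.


Substitute y = sum_n a_n x^n.
y''(x) has coefficient (n+2)(n+1) a_{n+2} at x^n;
-4 x y'(x) has coefficient -4 n a_n at x^n (shift);
3 y(x) has coefficient 3 a_n at x^n.
Matching x^n: (n+2)(n+1) a_{n+2} + (-4n + 3) a_n = 0.
Thus a_{n+2} = (4n - 3) / ((n+1)(n+2)) * a_n.

Check with a_0 = 1, a_1 = -2 (apply the recurrence for n = 0, 1, 2, 3): a_0 = 1, a_1 = -2, a_2 = -3/2, a_3 = -1/3, a_4 = -5/8, a_5 = -3/20.

a_(n+2) = (4n - 3) / ((n+1)(n+2)) * a_n; check: a_0 = 1, a_1 = -2, a_2 = -3/2, a_3 = -1/3, a_4 = -5/8, a_5 = -3/20


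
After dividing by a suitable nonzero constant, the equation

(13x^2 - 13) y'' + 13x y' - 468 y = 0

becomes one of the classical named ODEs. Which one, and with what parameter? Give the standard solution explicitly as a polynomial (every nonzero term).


All three coefficients share the factor -13; dividing through by -13 gives  (1 - x^2) y'' - x y' + 36 y = 0.
This matches the Chebyshev equation (1 - x^2) y'' - x y' + n^2 y = 0 (note the -x y' term, not -2x y') with n^2 = 36, so n = 6; the polynomial solution is T_6(x).
With y = sum_k a_k x^k, matching x^k gives (k+2)(k+1) a_{k+2} = (k^2 - n^2) a_k = (k - 6)(k + 6) a_k. The right side vanishes at k = 6, so the series with the parity of 6 terminates at degree 6.
Standard normalization: leading coefficient of T_n is 2^(n-1), so a_6 = 2^5 = 32. Work downward with a_k = (k+1)(k+2) a_{k+2} / ((k - 6)(k + 6)):
  a_4 = (5)(6)(32) / ((4 - 6)(4 + 6)) = 960/(-20) = -48
  a_2 = (3)(4)(-48) / ((2 - 6)(2 + 6)) = -576/(-32) = 18
  a_0 = (1)(2)(18) / ((0 - 6)(0 + 6)) = 36/(-36) = -1
Hence T_6(x) = 32 x^6 - 48 x^4 + 18 x^2 - 1.

T_6(x); series = 32 x^6 - 48 x^4 + 18 x^2 - 1


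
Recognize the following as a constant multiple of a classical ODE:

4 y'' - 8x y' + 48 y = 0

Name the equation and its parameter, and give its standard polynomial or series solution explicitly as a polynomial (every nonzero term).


All three coefficients share the factor 4; dividing through by 4 gives  y'' - 2x y' + 12 y = 0.
This matches the Hermite equation y'' - 2x y' + 2n y = 0 with 2n = 12, so n = 6; the polynomial solution is H_6(x).
With y = sum_k a_k x^k, matching x^k gives (k+2)(k+1) a_{k+2} = 2(k - n) a_k = 2(k - 6) a_k. The right side vanishes at k = 6, so the series with the parity of 6 terminates at degree 6.
Standard normalization: leading coefficient of H_n is 2^n, so a_6 = 2^6 = 64. Work downward with a_k = (k+1)(k+2) a_{k+2} / (2(k - n)):
  a_4 = (5)(6)(64) / (2(4 - 6)) = 1920/(-4) = -480
  a_2 = (3)(4)(-480) / (2(2 - 6)) = -5760/(-8) = 720
  a_0 = (1)(2)(720) / (2(0 - 6)) = 1440/(-12) = -120
Hence H_6(x) = 64 x^6 - 480 x^4 + 720 x^2 - 120.

H_6(x); series = 64 x^6 - 480 x^4 + 720 x^2 - 120


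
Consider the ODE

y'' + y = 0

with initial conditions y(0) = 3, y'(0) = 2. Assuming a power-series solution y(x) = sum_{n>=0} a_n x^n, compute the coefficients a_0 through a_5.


Ansatz: y(x) = sum_{n>=0} a_n x^n, so y'(x) = sum_{n>=1} n a_n x^(n-1) and y''(x) = sum_{n>=2} n(n-1) a_n x^(n-2).
Substitute into P(x) y'' + Q(x) y' + R(x) y = 0 with P(x) = 1, Q(x) = 0, R(x) = 1, and match powers of x.
Initial conditions: a_0 = 3, a_1 = 2.
Setting the coefficient of each power of x to zero and solving order by order (substituting the coefficients already found):
  x^0: 2 a_2 + a_0 = 0  ->  2 a_2 = -a_0 = -3  ->  a_2 = -3/2
  x^1: 6 a_3 + a_1 = 0  ->  6 a_3 = -a_1 = -2  ->  a_3 = -1/3
  x^2: 12 a_4 + a_2 = 0  ->  12 a_4 = -a_2 = 3/2  ->  a_4 = 1/8
  x^3: 20 a_5 + a_3 = 0  ->  20 a_5 = -a_3 = 1/3  ->  a_5 = 1/60
Truncated series: y(x) = 3 + 2 x - (3/2) x^2 - (1/3) x^3 + (1/8) x^4 + (1/60) x^5 + O(x^6).

a_0 = 3; a_1 = 2; a_2 = -3/2; a_3 = -1/3; a_4 = 1/8; a_5 = 1/60


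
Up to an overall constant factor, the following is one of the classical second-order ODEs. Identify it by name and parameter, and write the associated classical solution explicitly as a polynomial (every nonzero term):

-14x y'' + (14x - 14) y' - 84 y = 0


All three coefficients share the factor -14; dividing through by -14 gives  x y'' + (1 - x) y' + 6 y = 0.
This matches the Laguerre equation x y'' + (1 - x) y' + n y = 0 with n = 6; the polynomial solution is L_6(x).
With y = sum_k a_k x^k, matching x^k gives (k+1)k a_{k+1} + (k+1) a_{k+1} - k a_k + n a_k = 0, i.e. (k+1)^2 a_{k+1} = (k - n) a_k = (k - 6) a_k. The right side vanishes at k = 6, so the series terminates at degree 6.
Standard normalization L_n(0) = 1 gives a_0 = 1. Work upward with a_{k+1} = (k - 6) a_k / (k+1)^2:
  a_1 = (0 - 6)(1) / 1^2 = -6/1 = -6
  a_2 = (1 - 6)(-6) / 2^2 = 30/4 = 15/2
  a_3 = (2 - 6)(15/2) / 3^2 = -30/9 = -10/3
  a_4 = (3 - 6)(-10/3) / 4^2 = 10/16 = 5/8
  a_5 = (4 - 6)(5/8) / 5^2 = (-5/4)/25 = -1/20
  a_6 = (5 - 6)(-1/20) / 6^2 = (1/20)/36 = 1/720
Hence L_6(x) = x^6/720 - x^5/20 + 5 x^4/8 - 10 x^3/3 + 15 x^2/2 - 6 x + 1.

L_6(x); series = x^6/720 - x^5/20 + 5 x^4/8 - 10 x^3/3 + 15 x^2/2 - 6 x + 1


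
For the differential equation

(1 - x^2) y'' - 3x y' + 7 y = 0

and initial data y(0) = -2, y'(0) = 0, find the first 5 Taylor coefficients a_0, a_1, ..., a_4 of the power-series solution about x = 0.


Ansatz: y(x) = sum_{n>=0} a_n x^n, so y'(x) = sum_{n>=1} n a_n x^(n-1) and y''(x) = sum_{n>=2} n(n-1) a_n x^(n-2).
Substitute into P(x) y'' + Q(x) y' + R(x) y = 0 with P(x) = 1 - x^2, Q(x) = -3x, R(x) = 7, and match powers of x.
Initial conditions: a_0 = -2, a_1 = 0.
Setting the coefficient of each power of x to zero and solving order by order (substituting the coefficients already found):
  x^0: 2 a_2 + 7 a_0 = 0  ->  2 a_2 = -7 a_0 = 14  ->  a_2 = 7
  x^1: 6 a_3 + 4 a_1 = 0  ->  6 a_3 = -4 a_1 = 0  ->  a_3 = 0
  x^2: 12 a_4 - a_2 = 0  ->  12 a_4 = a_2 = 7  ->  a_4 = 7/12
Truncated series: y(x) = -2 + 7 x^2 + (7/12) x^4 + O(x^5).

a_0 = -2; a_1 = 0; a_2 = 7; a_3 = 0; a_4 = 7/12


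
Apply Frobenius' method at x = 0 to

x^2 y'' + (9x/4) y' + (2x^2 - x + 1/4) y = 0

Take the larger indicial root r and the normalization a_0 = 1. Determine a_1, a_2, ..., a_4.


Write in Frobenius form y'' + (p(x)/x) y' + (q(x)/x^2) y = 0:
  p(x) = 9/4,  q(x) = 2x^2 - x + 1/4.
Indicial equation: r(r-1) + (9/4) r + (1/4) = 0 -> roots r_1 = -1/4, r_2 = -1.
Take r = r_1 = -1/4. Let y(x) = x^r sum_{n>=0} a_n x^n with a_0 = 1.
Substitute y = x^r sum a_n x^n and match x^{r+n}. The recurrence is
  D(n) a_n - 1 a_{n-1} + 2 a_{n-2} = 0,  where D(n) = (r+n)(r+n-1) + (9/4)(r+n) + (1/4).
  a_n = [1 a_{n-1} - 2 a_{n-2}] / D(n).
Since the indicial polynomial factors as (r - r_1)(r - r_2), D(n) = (r_1 + n - r_1)(r_1 + n - r_2) = n(n + 3/4).
Evaluating step by step (a_0 = 1):
  n = 1: D(1) = 1(1 + 3/4) = 7/4; numerator = 1(1) = 1; a_1 = (1)/(7/4) = 4/7
  n = 2: D(2) = 2(2 + 3/4) = 11/2; numerator = 1(4/7) - 2(1) = -10/7; a_2 = (-10/7)/(11/2) = -20/77
  n = 3: D(3) = 3(3 + 3/4) = 45/4; numerator = 1(-20/77) - 2(4/7) = -108/77; a_3 = (-108/77)/(45/4) = -48/385
  n = 4: D(4) = 4(4 + 3/4) = 19; numerator = 1(-48/385) - 2(-20/77) = 152/385; a_4 = (152/385)/(19) = 8/385

r = -1/4; a_0 = 1; a_1 = 4/7; a_2 = -20/77; a_3 = -48/385; a_4 = 8/385


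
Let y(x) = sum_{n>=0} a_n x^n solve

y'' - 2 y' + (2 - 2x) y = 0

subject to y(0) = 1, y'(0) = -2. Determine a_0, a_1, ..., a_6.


Ansatz: y(x) = sum_{n>=0} a_n x^n, so y'(x) = sum_{n>=1} n a_n x^(n-1) and y''(x) = sum_{n>=2} n(n-1) a_n x^(n-2).
Substitute into P(x) y'' + Q(x) y' + R(x) y = 0 with P(x) = 1, Q(x) = -2, R(x) = 2 - 2x, and match powers of x.
Initial conditions: a_0 = 1, a_1 = -2.
Setting the coefficient of each power of x to zero and solving order by order (substituting the coefficients already found):
  x^0: 2 a_2 - 2 a_1 + 2 a_0 = 0  ->  2 a_2 = 2 a_1 - 2 a_0 = -6  ->  a_2 = -3
  x^1: 6 a_3 - 4 a_2 + 2 a_1 - 2 a_0 = 0  ->  6 a_3 = 4 a_2 - 2 a_1 + 2 a_0 = -6  ->  a_3 = -1
  x^2: 12 a_4 - 6 a_3 + 2 a_2 - 2 a_1 = 0  ->  12 a_4 = 6 a_3 - 2 a_2 + 2 a_1 = -4  ->  a_4 = -1/3
  x^3: 20 a_5 - 8 a_4 + 2 a_3 - 2 a_2 = 0  ->  20 a_5 = 8 a_4 - 2 a_3 + 2 a_2 = -20/3  ->  a_5 = -1/3
  x^4: 30 a_6 - 10 a_5 + 2 a_4 - 2 a_3 = 0  ->  30 a_6 = 10 a_5 - 2 a_4 + 2 a_3 = -14/3  ->  a_6 = -7/45
Truncated series: y(x) = 1 - 2 x - 3 x^2 - x^3 - (1/3) x^4 - (1/3) x^5 - (7/45) x^6 + O(x^7).

a_0 = 1; a_1 = -2; a_2 = -3; a_3 = -1; a_4 = -1/3; a_5 = -1/3; a_6 = -7/45


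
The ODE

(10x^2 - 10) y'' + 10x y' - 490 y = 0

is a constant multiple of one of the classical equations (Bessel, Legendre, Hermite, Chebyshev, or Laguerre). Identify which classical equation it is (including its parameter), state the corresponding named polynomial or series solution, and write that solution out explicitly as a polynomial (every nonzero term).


All three coefficients share the factor -10; dividing through by -10 gives  (1 - x^2) y'' - x y' + 49 y = 0.
This matches the Chebyshev equation (1 - x^2) y'' - x y' + n^2 y = 0 (note the -x y' term, not -2x y') with n^2 = 49, so n = 7; the polynomial solution is T_7(x).
With y = sum_k a_k x^k, matching x^k gives (k+2)(k+1) a_{k+2} = (k^2 - n^2) a_k = (k - 7)(k + 7) a_k. The right side vanishes at k = 7, so the series with the parity of 7 terminates at degree 7.
Standard normalization: leading coefficient of T_n is 2^(n-1), so a_7 = 2^6 = 64. Work downward with a_k = (k+1)(k+2) a_{k+2} / ((k - 7)(k + 7)):
  a_5 = (6)(7)(64) / ((5 - 7)(5 + 7)) = 2688/(-24) = -112
  a_3 = (4)(5)(-112) / ((3 - 7)(3 + 7)) = -2240/(-40) = 56
  a_1 = (2)(3)(56) / ((1 - 7)(1 + 7)) = 336/(-48) = -7
Hence T_7(x) = 64 x^7 - 112 x^5 + 56 x^3 - 7 x.

T_7(x); series = 64 x^7 - 112 x^5 + 56 x^3 - 7 x


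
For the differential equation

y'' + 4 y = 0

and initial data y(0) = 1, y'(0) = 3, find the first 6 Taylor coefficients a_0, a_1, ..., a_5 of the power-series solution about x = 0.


Ansatz: y(x) = sum_{n>=0} a_n x^n, so y'(x) = sum_{n>=1} n a_n x^(n-1) and y''(x) = sum_{n>=2} n(n-1) a_n x^(n-2).
Substitute into P(x) y'' + Q(x) y' + R(x) y = 0 with P(x) = 1, Q(x) = 0, R(x) = 4, and match powers of x.
Initial conditions: a_0 = 1, a_1 = 3.
Setting the coefficient of each power of x to zero and solving order by order (substituting the coefficients already found):
  x^0: 2 a_2 + 4 a_0 = 0  ->  2 a_2 = -4 a_0 = -4  ->  a_2 = -2
  x^1: 6 a_3 + 4 a_1 = 0  ->  6 a_3 = -4 a_1 = -12  ->  a_3 = -2
  x^2: 12 a_4 + 4 a_2 = 0  ->  12 a_4 = -4 a_2 = 8  ->  a_4 = 2/3
  x^3: 20 a_5 + 4 a_3 = 0  ->  20 a_5 = -4 a_3 = 8  ->  a_5 = 2/5
Truncated series: y(x) = 1 + 3 x - 2 x^2 - 2 x^3 + (2/3) x^4 + (2/5) x^5 + O(x^6).

a_0 = 1; a_1 = 3; a_2 = -2; a_3 = -2; a_4 = 2/3; a_5 = 2/5


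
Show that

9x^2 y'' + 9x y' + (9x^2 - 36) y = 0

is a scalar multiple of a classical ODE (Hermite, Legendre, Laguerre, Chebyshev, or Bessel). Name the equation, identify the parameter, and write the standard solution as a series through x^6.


All three coefficients share the factor 9; dividing through by 9 gives  x^2 y'' + x y' + (x^2 - 4) y = 0.
This matches the Bessel equation x^2 y'' + x y' + (x^2 - nu^2) y = 0 with nu^2 = 4, so nu = 2; the solution bounded at x = 0 is J_2(x).
Frobenius at x = 0: indicial roots ±nu; for r = nu the recurrence k(k + 2nu) c_k = -c_{k-2} gives the standard series J_nu(x) = sum_{k>=0} (-1)^k / (k! (k+nu)!) (x/2)^(2k+nu). Evaluate the first 3 terms:
  k = 0: (-1)^0 / (0! * 2! * 2^2) x^2 = 1/(1*2*4) x^2 = (1/8) x^2
  k = 1: (-1)^1 / (1! * 3! * 2^4) x^4 = -1/(1*6*16) x^4 = (-1/96) x^4
  k = 2: (-1)^2 / (2! * 4! * 2^6) x^6 = 1/(2*24*64) x^6 = (1/3072) x^6
Hence J_2(x) = x^6/3072 - x^4/96 + x^2/8 + ....

J_2(x); series = x^6/3072 - x^4/96 + x^2/8


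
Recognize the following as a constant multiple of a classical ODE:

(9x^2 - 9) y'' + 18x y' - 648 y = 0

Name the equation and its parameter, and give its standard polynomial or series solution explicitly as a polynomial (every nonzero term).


All three coefficients share the factor -9; dividing through by -9 gives  (1 - x^2) y'' - 2x y' + 72 y = 0.
This matches the Legendre equation (1 - x^2) y'' - 2x y' + n(n+1) y = 0 (note the -2x y' term) with n(n+1) = 72, so n = 8; the polynomial solution is P_8(x).
With y = sum_k a_k x^k, matching x^k gives (k+2)(k+1) a_{k+2} = [k(k+1) - n(n+1)] a_k = (k - 8)(k + 9) a_k. The right side vanishes at k = 8, so the series with the parity of 8 terminates at degree 8.
Standard normalization (P_n(1) = 1): leading coefficient (2n)!/(2^n (n!)^2) = 20922789888000/(256*1625702400) = 6435/128, so a_8 = 6435/128. Work downward with a_k = (k+1)(k+2) a_{k+2} / ((k - 8)(k + 9)):
  a_6 = (7)(8)(6435/128) / ((6 - 8)(6 + 9)) = (45045/16)/(-30) = -3003/32
  a_4 = (5)(6)(-3003/32) / ((4 - 8)(4 + 9)) = (-45045/16)/(-52) = 3465/64
  a_2 = (3)(4)(3465/64) / ((2 - 8)(2 + 9)) = (10395/16)/(-66) = -315/32
  a_0 = (1)(2)(-315/32) / ((0 - 8)(0 + 9)) = (-315/16)/(-72) = 35/128
Hence P_8(x) = 6435 x^8/128 - 3003 x^6/32 + 3465 x^4/64 - 315 x^2/32 + 35/128.

P_8(x); series = 6435 x^8/128 - 3003 x^6/32 + 3465 x^4/64 - 315 x^2/32 + 35/128


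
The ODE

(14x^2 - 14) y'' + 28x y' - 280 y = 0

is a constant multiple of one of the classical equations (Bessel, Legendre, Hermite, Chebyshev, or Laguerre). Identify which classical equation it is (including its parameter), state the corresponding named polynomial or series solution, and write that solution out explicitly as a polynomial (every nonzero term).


All three coefficients share the factor -14; dividing through by -14 gives  (1 - x^2) y'' - 2x y' + 20 y = 0.
This matches the Legendre equation (1 - x^2) y'' - 2x y' + n(n+1) y = 0 (note the -2x y' term) with n(n+1) = 20, so n = 4; the polynomial solution is P_4(x).
With y = sum_k a_k x^k, matching x^k gives (k+2)(k+1) a_{k+2} = [k(k+1) - n(n+1)] a_k = (k - 4)(k + 5) a_k. The right side vanishes at k = 4, so the series with the parity of 4 terminates at degree 4.
Standard normalization (P_n(1) = 1): leading coefficient (2n)!/(2^n (n!)^2) = 40320/(16*576) = 35/8, so a_4 = 35/8. Work downward with a_k = (k+1)(k+2) a_{k+2} / ((k - 4)(k + 5)):
  a_2 = (3)(4)(35/8) / ((2 - 4)(2 + 5)) = (105/2)/(-14) = -15/4
  a_0 = (1)(2)(-15/4) / ((0 - 4)(0 + 5)) = (-15/2)/(-20) = 3/8
Hence P_4(x) = 35 x^4/8 - 15 x^2/4 + 3/8.

P_4(x); series = 35 x^4/8 - 15 x^2/4 + 3/8


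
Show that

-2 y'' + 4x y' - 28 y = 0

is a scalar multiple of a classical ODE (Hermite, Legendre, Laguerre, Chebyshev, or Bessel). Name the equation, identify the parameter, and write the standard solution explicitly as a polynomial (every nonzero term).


All three coefficients share the factor -2; dividing through by -2 gives  y'' - 2x y' + 14 y = 0.
This matches the Hermite equation y'' - 2x y' + 2n y = 0 with 2n = 14, so n = 7; the polynomial solution is H_7(x).
With y = sum_k a_k x^k, matching x^k gives (k+2)(k+1) a_{k+2} = 2(k - n) a_k = 2(k - 7) a_k. The right side vanishes at k = 7, so the series with the parity of 7 terminates at degree 7.
Standard normalization: leading coefficient of H_n is 2^n, so a_7 = 2^7 = 128. Work downward with a_k = (k+1)(k+2) a_{k+2} / (2(k - n)):
  a_5 = (6)(7)(128) / (2(5 - 7)) = 5376/(-4) = -1344
  a_3 = (4)(5)(-1344) / (2(3 - 7)) = -26880/(-8) = 3360
  a_1 = (2)(3)(3360) / (2(1 - 7)) = 20160/(-12) = -1680
Hence H_7(x) = 128 x^7 - 1344 x^5 + 3360 x^3 - 1680 x.

H_7(x); series = 128 x^7 - 1344 x^5 + 3360 x^3 - 1680 x


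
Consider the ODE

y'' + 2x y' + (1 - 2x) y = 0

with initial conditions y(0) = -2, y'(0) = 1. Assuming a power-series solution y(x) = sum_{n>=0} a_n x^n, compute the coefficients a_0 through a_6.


Ansatz: y(x) = sum_{n>=0} a_n x^n, so y'(x) = sum_{n>=1} n a_n x^(n-1) and y''(x) = sum_{n>=2} n(n-1) a_n x^(n-2).
Substitute into P(x) y'' + Q(x) y' + R(x) y = 0 with P(x) = 1, Q(x) = 2x, R(x) = 1 - 2x, and match powers of x.
Initial conditions: a_0 = -2, a_1 = 1.
Setting the coefficient of each power of x to zero and solving order by order (substituting the coefficients already found):
  x^0: 2 a_2 + a_0 = 0  ->  2 a_2 = -a_0 = 2  ->  a_2 = 1
  x^1: 6 a_3 + 3 a_1 - 2 a_0 = 0  ->  6 a_3 = -3 a_1 + 2 a_0 = -7  ->  a_3 = -7/6
  x^2: 12 a_4 + 5 a_2 - 2 a_1 = 0  ->  12 a_4 = -5 a_2 + 2 a_1 = -3  ->  a_4 = -1/4
  x^3: 20 a_5 + 7 a_3 - 2 a_2 = 0  ->  20 a_5 = -7 a_3 + 2 a_2 = 61/6  ->  a_5 = 61/120
  x^4: 30 a_6 + 9 a_4 - 2 a_3 = 0  ->  30 a_6 = -9 a_4 + 2 a_3 = -1/12  ->  a_6 = -1/360
Truncated series: y(x) = -2 + x + x^2 - (7/6) x^3 - (1/4) x^4 + (61/120) x^5 - (1/360) x^6 + O(x^7).

a_0 = -2; a_1 = 1; a_2 = 1; a_3 = -7/6; a_4 = -1/4; a_5 = 61/120; a_6 = -1/360


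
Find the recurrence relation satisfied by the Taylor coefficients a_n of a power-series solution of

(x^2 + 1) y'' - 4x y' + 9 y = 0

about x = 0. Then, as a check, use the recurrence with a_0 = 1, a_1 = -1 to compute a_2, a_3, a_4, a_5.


Substitute y = sum_n a_n x^n.
(1 + 1 x^2) y'' contributes (n+2)(n+1) a_{n+2} + n(n-1) a_n at x^n.
-4 x y'(x) contributes -4 n a_n at x^n.
9 y(x) contributes 9 a_n at x^n.
Matching x^n: (n+2)(n+1) a_{n+2} + (n(n-1) - 4 n + 9) a_n = 0.
Thus a_{n+2} = (-n(n-1) + 4 n - 9) / ((n+1)(n+2)) * a_n.

Check with a_0 = 1, a_1 = -1 (apply the recurrence for n = 0, 1, 2, 3): a_0 = 1, a_1 = -1, a_2 = -9/2, a_3 = 5/6, a_4 = 9/8, a_5 = -1/8.

a_(n+2) = (-n(n-1) + 4 n - 9) / ((n+1)(n+2)) * a_n; check: a_0 = 1, a_1 = -1, a_2 = -9/2, a_3 = 5/6, a_4 = 9/8, a_5 = -1/8


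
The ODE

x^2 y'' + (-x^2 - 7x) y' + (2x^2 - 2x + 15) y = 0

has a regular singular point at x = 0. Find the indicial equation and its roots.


Divide by x^2 to reach normal form y'' + P_1(x) y' + P_2(x) y = 0 with P_1(x) = -1 - 7/x and P_2(x) = 2 - 2/x + 15/x^2.
x = 0 is a singular point because the y'-coefficient -1 - 7/x has a pole at x = 0 and the y-coefficient 2 - 2/x + 15/x^2 has a pole at x = 0.
It is a regular singular point because x P_1(x) = p(x) = -x - 7 and x^2 P_2(x) = q(x) = 2x^2 - 2x + 15 are polynomials, hence analytic at x = 0.
p(0) = -7,  q(0) = 15.
Indicial equation: r(r-1) + p(0) r + q(0) = 0, i.e. r^2 + (p(0) - 1) r + q(0) = 0, i.e. r^2 - 8 r + 15 = 0.
Discriminant: (-8)^2 - 4(15) = 4, so r = (8 ± 2)/2.
Solving: r_1 = 5, r_2 = 3.

indicial: r^2 - 8 r + 15 = 0; roots r_1 = 5, r_2 = 3


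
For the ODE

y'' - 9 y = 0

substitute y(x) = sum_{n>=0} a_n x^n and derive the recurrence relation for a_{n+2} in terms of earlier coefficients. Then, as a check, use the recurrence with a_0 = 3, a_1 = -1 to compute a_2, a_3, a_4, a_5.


Substitute y = sum_n a_n x^n into y'' + (const) y = 0.
y''(x) = sum_{n>=0} (n+2)(n+1) a_{n+2} x^n.
The ODE becomes sum_n [(n+2)(n+1) a_{n+2} - 9 a_n] x^n = 0.
Setting each coefficient to zero gives the recurrence:
  (n+2)(n+1) a_{n+2} - 9 a_n = 0,
  a_{n+2} = 9 / ((n+1)(n+2)) a_n.

Check with a_0 = 3, a_1 = -1 (apply the recurrence for n = 0, 1, 2, 3): a_0 = 3, a_1 = -1, a_2 = 27/2, a_3 = -3/2, a_4 = 81/8, a_5 = -27/40.

a_{n+2} = 9/((n+1)(n+2)) * a_n; check: a_0 = 3, a_1 = -1, a_2 = 27/2, a_3 = -3/2, a_4 = 81/8, a_5 = -27/40


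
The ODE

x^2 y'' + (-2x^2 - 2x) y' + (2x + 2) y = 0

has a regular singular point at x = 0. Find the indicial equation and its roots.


Divide by x^2 to reach normal form y'' + P_1(x) y' + P_2(x) y = 0 with P_1(x) = -2 - 2/x and P_2(x) = 2/x + 2/x^2.
x = 0 is a singular point because the y'-coefficient -2 - 2/x has a pole at x = 0 and the y-coefficient 2/x + 2/x^2 has a pole at x = 0.
It is a regular singular point because x P_1(x) = p(x) = -2x - 2 and x^2 P_2(x) = q(x) = 2x + 2 are polynomials, hence analytic at x = 0.
p(0) = -2,  q(0) = 2.
Indicial equation: r(r-1) + p(0) r + q(0) = 0, i.e. r^2 + (p(0) - 1) r + q(0) = 0, i.e. r^2 - 3 r + 2 = 0.
Discriminant: (-3)^2 - 4(2) = 1, so r = (3 ± 1)/2.
Solving: r_1 = 2, r_2 = 1.

indicial: r^2 - 3 r + 2 = 0; roots r_1 = 2, r_2 = 1


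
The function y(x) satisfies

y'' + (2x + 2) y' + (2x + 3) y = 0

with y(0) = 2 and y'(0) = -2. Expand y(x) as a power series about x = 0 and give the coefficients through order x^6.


Ansatz: y(x) = sum_{n>=0} a_n x^n, so y'(x) = sum_{n>=1} n a_n x^(n-1) and y''(x) = sum_{n>=2} n(n-1) a_n x^(n-2).
Substitute into P(x) y'' + Q(x) y' + R(x) y = 0 with P(x) = 1, Q(x) = 2x + 2, R(x) = 2x + 3, and match powers of x.
Initial conditions: a_0 = 2, a_1 = -2.
Setting the coefficient of each power of x to zero and solving order by order (substituting the coefficients already found):
  x^0: 2 a_2 + 2 a_1 + 3 a_0 = 0  ->  2 a_2 = -2 a_1 - 3 a_0 = -2  ->  a_2 = -1
  x^1: 6 a_3 + 4 a_2 + 5 a_1 + 2 a_0 = 0  ->  6 a_3 = -4 a_2 - 5 a_1 - 2 a_0 = 10  ->  a_3 = 5/3
  x^2: 12 a_4 + 6 a_3 + 7 a_2 + 2 a_1 = 0  ->  12 a_4 = -6 a_3 - 7 a_2 - 2 a_1 = 1  ->  a_4 = 1/12
  x^3: 20 a_5 + 8 a_4 + 9 a_3 + 2 a_2 = 0  ->  20 a_5 = -8 a_4 - 9 a_3 - 2 a_2 = -41/3  ->  a_5 = -41/60
  x^4: 30 a_6 + 10 a_5 + 11 a_4 + 2 a_3 = 0  ->  30 a_6 = -10 a_5 - 11 a_4 - 2 a_3 = 31/12  ->  a_6 = 31/360
Truncated series: y(x) = 2 - 2 x - x^2 + (5/3) x^3 + (1/12) x^4 - (41/60) x^5 + (31/360) x^6 + O(x^7).

a_0 = 2; a_1 = -2; a_2 = -1; a_3 = 5/3; a_4 = 1/12; a_5 = -41/60; a_6 = 31/360


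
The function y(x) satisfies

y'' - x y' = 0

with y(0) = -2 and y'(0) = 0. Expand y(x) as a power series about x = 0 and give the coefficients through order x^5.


Ansatz: y(x) = sum_{n>=0} a_n x^n, so y'(x) = sum_{n>=1} n a_n x^(n-1) and y''(x) = sum_{n>=2} n(n-1) a_n x^(n-2).
Substitute into P(x) y'' + Q(x) y' + R(x) y = 0 with P(x) = 1, Q(x) = -x, R(x) = 0, and match powers of x.
Initial conditions: a_0 = -2, a_1 = 0.
Setting the coefficient of each power of x to zero and solving order by order (substituting the coefficients already found):
  x^0: 2 a_2 = 0  ->  a_2 = 0
  x^1: 6 a_3 - a_1 = 0  ->  6 a_3 = a_1 = 0  ->  a_3 = 0
  x^2: 12 a_4 - 2 a_2 = 0  ->  12 a_4 = 2 a_2 = 0  ->  a_4 = 0
  x^3: 20 a_5 - 3 a_3 = 0  ->  20 a_5 = 3 a_3 = 0  ->  a_5 = 0
Truncated series: y(x) = -2 + O(x^6).

a_0 = -2; a_1 = 0; a_2 = 0; a_3 = 0; a_4 = 0; a_5 = 0


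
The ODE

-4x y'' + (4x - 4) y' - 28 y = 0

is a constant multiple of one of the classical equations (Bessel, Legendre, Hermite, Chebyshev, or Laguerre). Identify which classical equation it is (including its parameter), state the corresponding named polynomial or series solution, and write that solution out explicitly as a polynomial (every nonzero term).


All three coefficients share the factor -4; dividing through by -4 gives  x y'' + (1 - x) y' + 7 y = 0.
This matches the Laguerre equation x y'' + (1 - x) y' + n y = 0 with n = 7; the polynomial solution is L_7(x).
With y = sum_k a_k x^k, matching x^k gives (k+1)k a_{k+1} + (k+1) a_{k+1} - k a_k + n a_k = 0, i.e. (k+1)^2 a_{k+1} = (k - n) a_k = (k - 7) a_k. The right side vanishes at k = 7, so the series terminates at degree 7.
Standard normalization L_n(0) = 1 gives a_0 = 1. Work upward with a_{k+1} = (k - 7) a_k / (k+1)^2:
  a_1 = (0 - 7)(1) / 1^2 = -7/1 = -7
  a_2 = (1 - 7)(-7) / 2^2 = 42/4 = 21/2
  a_3 = (2 - 7)(21/2) / 3^2 = (-105/2)/9 = -35/6
  a_4 = (3 - 7)(-35/6) / 4^2 = (70/3)/16 = 35/24
  a_5 = (4 - 7)(35/24) / 5^2 = (-35/8)/25 = -7/40
  a_6 = (5 - 7)(-7/40) / 6^2 = (7/20)/36 = 7/720
  a_7 = (6 - 7)(7/720) / 7^2 = (-7/720)/49 = -1/5040
Hence L_7(x) = -x^7/5040 + 7 x^6/720 - 7 x^5/40 + 35 x^4/24 - 35 x^3/6 + 21 x^2/2 - 7 x + 1.

L_7(x); series = -x^7/5040 + 7 x^6/720 - 7 x^5/40 + 35 x^4/24 - 35 x^3/6 + 21 x^2/2 - 7 x + 1


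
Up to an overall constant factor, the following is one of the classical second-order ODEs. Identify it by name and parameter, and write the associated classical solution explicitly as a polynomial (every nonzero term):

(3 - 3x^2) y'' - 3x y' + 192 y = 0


All three coefficients share the factor 3; dividing through by 3 gives  (1 - x^2) y'' - x y' + 64 y = 0.
This matches the Chebyshev equation (1 - x^2) y'' - x y' + n^2 y = 0 (note the -x y' term, not -2x y') with n^2 = 64, so n = 8; the polynomial solution is T_8(x).
With y = sum_k a_k x^k, matching x^k gives (k+2)(k+1) a_{k+2} = (k^2 - n^2) a_k = (k - 8)(k + 8) a_k. The right side vanishes at k = 8, so the series with the parity of 8 terminates at degree 8.
Standard normalization: leading coefficient of T_n is 2^(n-1), so a_8 = 2^7 = 128. Work downward with a_k = (k+1)(k+2) a_{k+2} / ((k - 8)(k + 8)):
  a_6 = (7)(8)(128) / ((6 - 8)(6 + 8)) = 7168/(-28) = -256
  a_4 = (5)(6)(-256) / ((4 - 8)(4 + 8)) = -7680/(-48) = 160
  a_2 = (3)(4)(160) / ((2 - 8)(2 + 8)) = 1920/(-60) = -32
  a_0 = (1)(2)(-32) / ((0 - 8)(0 + 8)) = -64/(-64) = 1
Hence T_8(x) = 128 x^8 - 256 x^6 + 160 x^4 - 32 x^2 + 1.

T_8(x); series = 128 x^8 - 256 x^6 + 160 x^4 - 32 x^2 + 1


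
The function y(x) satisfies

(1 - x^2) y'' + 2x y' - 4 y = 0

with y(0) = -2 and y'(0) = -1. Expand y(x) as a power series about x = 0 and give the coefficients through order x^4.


Ansatz: y(x) = sum_{n>=0} a_n x^n, so y'(x) = sum_{n>=1} n a_n x^(n-1) and y''(x) = sum_{n>=2} n(n-1) a_n x^(n-2).
Substitute into P(x) y'' + Q(x) y' + R(x) y = 0 with P(x) = 1 - x^2, Q(x) = 2x, R(x) = -4, and match powers of x.
Initial conditions: a_0 = -2, a_1 = -1.
Setting the coefficient of each power of x to zero and solving order by order (substituting the coefficients already found):
  x^0: 2 a_2 - 4 a_0 = 0  ->  2 a_2 = 4 a_0 = -8  ->  a_2 = -4
  x^1: 6 a_3 - 2 a_1 = 0  ->  6 a_3 = 2 a_1 = -2  ->  a_3 = -1/3
  x^2: 12 a_4 - 2 a_2 = 0  ->  12 a_4 = 2 a_2 = -8  ->  a_4 = -2/3
Truncated series: y(x) = -2 - x - 4 x^2 - (1/3) x^3 - (2/3) x^4 + O(x^5).

a_0 = -2; a_1 = -1; a_2 = -4; a_3 = -1/3; a_4 = -2/3


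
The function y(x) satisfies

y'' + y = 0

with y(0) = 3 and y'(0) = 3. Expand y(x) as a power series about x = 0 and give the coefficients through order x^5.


Ansatz: y(x) = sum_{n>=0} a_n x^n, so y'(x) = sum_{n>=1} n a_n x^(n-1) and y''(x) = sum_{n>=2} n(n-1) a_n x^(n-2).
Substitute into P(x) y'' + Q(x) y' + R(x) y = 0 with P(x) = 1, Q(x) = 0, R(x) = 1, and match powers of x.
Initial conditions: a_0 = 3, a_1 = 3.
Setting the coefficient of each power of x to zero and solving order by order (substituting the coefficients already found):
  x^0: 2 a_2 + a_0 = 0  ->  2 a_2 = -a_0 = -3  ->  a_2 = -3/2
  x^1: 6 a_3 + a_1 = 0  ->  6 a_3 = -a_1 = -3  ->  a_3 = -1/2
  x^2: 12 a_4 + a_2 = 0  ->  12 a_4 = -a_2 = 3/2  ->  a_4 = 1/8
  x^3: 20 a_5 + a_3 = 0  ->  20 a_5 = -a_3 = 1/2  ->  a_5 = 1/40
Truncated series: y(x) = 3 + 3 x - (3/2) x^2 - (1/2) x^3 + (1/8) x^4 + (1/40) x^5 + O(x^6).

a_0 = 3; a_1 = 3; a_2 = -3/2; a_3 = -1/2; a_4 = 1/8; a_5 = 1/40


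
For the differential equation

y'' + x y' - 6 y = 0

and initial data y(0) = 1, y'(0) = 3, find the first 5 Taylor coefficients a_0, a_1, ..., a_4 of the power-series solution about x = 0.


Ansatz: y(x) = sum_{n>=0} a_n x^n, so y'(x) = sum_{n>=1} n a_n x^(n-1) and y''(x) = sum_{n>=2} n(n-1) a_n x^(n-2).
Substitute into P(x) y'' + Q(x) y' + R(x) y = 0 with P(x) = 1, Q(x) = x, R(x) = -6, and match powers of x.
Initial conditions: a_0 = 1, a_1 = 3.
Setting the coefficient of each power of x to zero and solving order by order (substituting the coefficients already found):
  x^0: 2 a_2 - 6 a_0 = 0  ->  2 a_2 = 6 a_0 = 6  ->  a_2 = 3
  x^1: 6 a_3 - 5 a_1 = 0  ->  6 a_3 = 5 a_1 = 15  ->  a_3 = 5/2
  x^2: 12 a_4 - 4 a_2 = 0  ->  12 a_4 = 4 a_2 = 12  ->  a_4 = 1
Truncated series: y(x) = 1 + 3 x + 3 x^2 + (5/2) x^3 + x^4 + O(x^5).

a_0 = 1; a_1 = 3; a_2 = 3; a_3 = 5/2; a_4 = 1


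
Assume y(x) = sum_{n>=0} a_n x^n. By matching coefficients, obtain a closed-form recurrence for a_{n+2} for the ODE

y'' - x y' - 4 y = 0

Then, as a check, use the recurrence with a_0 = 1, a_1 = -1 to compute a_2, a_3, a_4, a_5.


Substitute y = sum_n a_n x^n.
y''(x) has coefficient (n+2)(n+1) a_{n+2} at x^n;
-x y'(x) has coefficient -n a_n at x^n (shift);
-4 y(x) has coefficient -4 a_n at x^n.
Matching x^n: (n+2)(n+1) a_{n+2} + (-n - 4) a_n = 0.
Thus a_{n+2} = (n + 4) / ((n+1)(n+2)) * a_n.

Check with a_0 = 1, a_1 = -1 (apply the recurrence for n = 0, 1, 2, 3): a_0 = 1, a_1 = -1, a_2 = 2, a_3 = -5/6, a_4 = 1, a_5 = -7/24.

a_(n+2) = (n + 4) / ((n+1)(n+2)) * a_n; check: a_0 = 1, a_1 = -1, a_2 = 2, a_3 = -5/6, a_4 = 1, a_5 = -7/24


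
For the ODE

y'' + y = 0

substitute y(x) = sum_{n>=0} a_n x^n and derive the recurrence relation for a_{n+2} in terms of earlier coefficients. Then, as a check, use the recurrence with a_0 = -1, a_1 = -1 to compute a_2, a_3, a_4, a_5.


Substitute y = sum_n a_n x^n into y'' + (const) y = 0.
y''(x) = sum_{n>=0} (n+2)(n+1) a_{n+2} x^n.
The ODE becomes sum_n [(n+2)(n+1) a_{n+2} + 1 a_n] x^n = 0.
Setting each coefficient to zero gives the recurrence:
  (n+2)(n+1) a_{n+2} + 1 a_n = 0,
  a_{n+2} = -1 / ((n+1)(n+2)) a_n.

Check with a_0 = -1, a_1 = -1 (apply the recurrence for n = 0, 1, 2, 3): a_0 = -1, a_1 = -1, a_2 = 1/2, a_3 = 1/6, a_4 = -1/24, a_5 = -1/120.

a_{n+2} = -1/((n+1)(n+2)) * a_n; check: a_0 = -1, a_1 = -1, a_2 = 1/2, a_3 = 1/6, a_4 = -1/24, a_5 = -1/120


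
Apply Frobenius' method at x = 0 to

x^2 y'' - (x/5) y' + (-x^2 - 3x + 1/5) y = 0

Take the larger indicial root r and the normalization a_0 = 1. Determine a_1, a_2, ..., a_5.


Write in Frobenius form y'' + (p(x)/x) y' + (q(x)/x^2) y = 0:
  p(x) = -1/5,  q(x) = -x^2 - 3x + 1/5.
Indicial equation: r(r-1) + (-1/5) r + (1/5) = 0 -> roots r_1 = 1, r_2 = 1/5.
Take r = r_1 = 1. Let y(x) = x^r sum_{n>=0} a_n x^n with a_0 = 1.
Substitute y = x^r sum a_n x^n and match x^{r+n}. The recurrence is
  D(n) a_n - 3 a_{n-1} - 1 a_{n-2} = 0,  where D(n) = (r+n)(r+n-1) + (-1/5)(r+n) + (1/5).
  a_n = [3 a_{n-1} + 1 a_{n-2}] / D(n).
Since the indicial polynomial factors as (r - r_1)(r - r_2), D(n) = (r_1 + n - r_1)(r_1 + n - r_2) = n(n + 4/5).
Evaluating step by step (a_0 = 1):
  n = 1: D(1) = 1(1 + 4/5) = 9/5; numerator = 3(1) = 3; a_1 = (3)/(9/5) = 5/3
  n = 2: D(2) = 2(2 + 4/5) = 28/5; numerator = 3(5/3) + 1(1) = 6; a_2 = (6)/(28/5) = 15/14
  n = 3: D(3) = 3(3 + 4/5) = 57/5; numerator = 3(15/14) + 1(5/3) = 205/42; a_3 = (205/42)/(57/5) = 1025/2394
  n = 4: D(4) = 4(4 + 4/5) = 96/5; numerator = 3(1025/2394) + 1(15/14) = 940/399; a_4 = (940/399)/(96/5) = 1175/9576
  n = 5: D(5) = 5(5 + 4/5) = 29; numerator = 3(1175/9576) + 1(1025/2394) = 7625/9576; a_5 = (7625/9576)/(29) = 7625/277704

r = 1; a_0 = 1; a_1 = 5/3; a_2 = 15/14; a_3 = 1025/2394; a_4 = 1175/9576; a_5 = 7625/277704


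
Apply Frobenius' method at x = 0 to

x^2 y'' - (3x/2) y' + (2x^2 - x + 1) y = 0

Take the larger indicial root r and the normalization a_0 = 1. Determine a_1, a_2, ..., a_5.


Write in Frobenius form y'' + (p(x)/x) y' + (q(x)/x^2) y = 0:
  p(x) = -3/2,  q(x) = 2x^2 - x + 1.
Indicial equation: r(r-1) + (-3/2) r + (1) = 0 -> roots r_1 = 2, r_2 = 1/2.
Take r = r_1 = 2. Let y(x) = x^r sum_{n>=0} a_n x^n with a_0 = 1.
Substitute y = x^r sum a_n x^n and match x^{r+n}. The recurrence is
  D(n) a_n - 1 a_{n-1} + 2 a_{n-2} = 0,  where D(n) = (r+n)(r+n-1) + (-3/2)(r+n) + (1).
  a_n = [1 a_{n-1} - 2 a_{n-2}] / D(n).
Since the indicial polynomial factors as (r - r_1)(r - r_2), D(n) = (r_1 + n - r_1)(r_1 + n - r_2) = n(n + 3/2).
Evaluating step by step (a_0 = 1):
  n = 1: D(1) = 1(1 + 3/2) = 5/2; numerator = 1(1) = 1; a_1 = (1)/(5/2) = 2/5
  n = 2: D(2) = 2(2 + 3/2) = 7; numerator = 1(2/5) - 2(1) = -8/5; a_2 = (-8/5)/(7) = -8/35
  n = 3: D(3) = 3(3 + 3/2) = 27/2; numerator = 1(-8/35) - 2(2/5) = -36/35; a_3 = (-36/35)/(27/2) = -8/105
  n = 4: D(4) = 4(4 + 3/2) = 22; numerator = 1(-8/105) - 2(-8/35) = 8/21; a_4 = (8/21)/(22) = 4/231
  n = 5: D(5) = 5(5 + 3/2) = 65/2; numerator = 1(4/231) - 2(-8/105) = 28/165; a_5 = (28/165)/(65/2) = 56/10725

r = 2; a_0 = 1; a_1 = 2/5; a_2 = -8/35; a_3 = -8/105; a_4 = 4/231; a_5 = 56/10725


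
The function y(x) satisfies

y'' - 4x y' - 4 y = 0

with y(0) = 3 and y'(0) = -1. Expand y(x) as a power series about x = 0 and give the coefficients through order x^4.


Ansatz: y(x) = sum_{n>=0} a_n x^n, so y'(x) = sum_{n>=1} n a_n x^(n-1) and y''(x) = sum_{n>=2} n(n-1) a_n x^(n-2).
Substitute into P(x) y'' + Q(x) y' + R(x) y = 0 with P(x) = 1, Q(x) = -4x, R(x) = -4, and match powers of x.
Initial conditions: a_0 = 3, a_1 = -1.
Setting the coefficient of each power of x to zero and solving order by order (substituting the coefficients already found):
  x^0: 2 a_2 - 4 a_0 = 0  ->  2 a_2 = 4 a_0 = 12  ->  a_2 = 6
  x^1: 6 a_3 - 8 a_1 = 0  ->  6 a_3 = 8 a_1 = -8  ->  a_3 = -4/3
  x^2: 12 a_4 - 12 a_2 = 0  ->  12 a_4 = 12 a_2 = 72  ->  a_4 = 6
Truncated series: y(x) = 3 - x + 6 x^2 - (4/3) x^3 + 6 x^4 + O(x^5).

a_0 = 3; a_1 = -1; a_2 = 6; a_3 = -4/3; a_4 = 6


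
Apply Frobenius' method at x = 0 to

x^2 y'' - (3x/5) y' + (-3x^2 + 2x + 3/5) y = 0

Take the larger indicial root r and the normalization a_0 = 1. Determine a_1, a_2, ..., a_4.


Write in Frobenius form y'' + (p(x)/x) y' + (q(x)/x^2) y = 0:
  p(x) = -3/5,  q(x) = -3x^2 + 2x + 3/5.
Indicial equation: r(r-1) + (-3/5) r + (3/5) = 0 -> roots r_1 = 1, r_2 = 3/5.
Take r = r_1 = 1. Let y(x) = x^r sum_{n>=0} a_n x^n with a_0 = 1.
Substitute y = x^r sum a_n x^n and match x^{r+n}. The recurrence is
  D(n) a_n + 2 a_{n-1} - 3 a_{n-2} = 0,  where D(n) = (r+n)(r+n-1) + (-3/5)(r+n) + (3/5).
  a_n = [-2 a_{n-1} + 3 a_{n-2}] / D(n).
Since the indicial polynomial factors as (r - r_1)(r - r_2), D(n) = (r_1 + n - r_1)(r_1 + n - r_2) = n(n + 2/5).
Evaluating step by step (a_0 = 1):
  n = 1: D(1) = 1(1 + 2/5) = 7/5; numerator = -2(1) = -2; a_1 = (-2)/(7/5) = -10/7
  n = 2: D(2) = 2(2 + 2/5) = 24/5; numerator = -2(-10/7) + 3(1) = 41/7; a_2 = (41/7)/(24/5) = 205/168
  n = 3: D(3) = 3(3 + 2/5) = 51/5; numerator = -2(205/168) + 3(-10/7) = -565/84; a_3 = (-565/84)/(51/5) = -2825/4284
  n = 4: D(4) = 4(4 + 2/5) = 88/5; numerator = -2(-2825/4284) + 3(205/168) = 6095/1224; a_4 = (6095/1224)/(88/5) = 30475/107712

r = 1; a_0 = 1; a_1 = -10/7; a_2 = 205/168; a_3 = -2825/4284; a_4 = 30475/107712
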